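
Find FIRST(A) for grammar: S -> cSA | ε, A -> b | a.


Per alternative of A: FIRST(b) = {b}; FIRST(a) = {a}
FIRST(A) = {a, b}


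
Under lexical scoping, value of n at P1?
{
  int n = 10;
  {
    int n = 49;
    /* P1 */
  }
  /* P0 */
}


n declared in the same block as P1
n = 49


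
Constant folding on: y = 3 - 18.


3 - 18 = -15 at compile time
Optimized: y = -15


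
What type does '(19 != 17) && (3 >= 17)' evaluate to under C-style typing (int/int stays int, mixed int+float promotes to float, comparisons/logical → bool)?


Operand types: bool && bool
Rule: logical operators take bool operands and yield bool
Result type: bool


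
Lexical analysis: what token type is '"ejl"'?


Pattern: double-quoted sequence
Type: STRING_LITERAL


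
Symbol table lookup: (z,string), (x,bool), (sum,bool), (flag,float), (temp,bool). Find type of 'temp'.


Lookup 'temp' → type bool


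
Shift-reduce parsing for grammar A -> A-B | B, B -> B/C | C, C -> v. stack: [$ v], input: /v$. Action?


'v' on top is the handle for C -> v
Action: reduce (C -> v)


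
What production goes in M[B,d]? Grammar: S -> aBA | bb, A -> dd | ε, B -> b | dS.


For [B, d]: 'd' ∈ FIRST(dS)
Entry: B -> dS


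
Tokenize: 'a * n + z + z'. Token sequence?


Scan left to right, longest-match per lexeme
Tokens: ID(a), OP(*), ID(n), OP(+), ID(z), OP(+), ID(z)


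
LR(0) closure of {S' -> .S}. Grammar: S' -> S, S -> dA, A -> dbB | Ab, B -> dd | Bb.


Start: S' -> .S
For each item with dot before a nonterminal B, add B -> .γ for every B-production
Closure: [S' -> .S, S -> .dA]


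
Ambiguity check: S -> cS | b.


right-linear, alternatives start with distinct terminals 'c' vs 'b': unique leftmost derivation
Unambiguous


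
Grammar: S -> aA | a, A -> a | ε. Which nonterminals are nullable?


A nonterminal is nullable iff some alternative derives ε (directly, or every symbol in it is nullable)
Nullable: {A}


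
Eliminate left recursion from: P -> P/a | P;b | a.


Left-recursive alternatives: P/a, P;b; non-recursive: a
Introduce P': P -> aP', P' -> /aP' | ;bP' | ε


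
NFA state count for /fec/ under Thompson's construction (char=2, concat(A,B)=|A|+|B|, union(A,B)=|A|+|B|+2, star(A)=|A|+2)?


Syntax tree has 3 char leaf(s), 0 union(s), 0 star(s)
chars contribute 3×2 = 6; each union adds +2; each star adds +2
Total: 6 + 0 + 0 = 6 states


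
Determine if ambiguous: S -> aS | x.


right-linear, alternatives start with distinct terminals 'a' vs 'x': unique leftmost derivation
Unambiguous


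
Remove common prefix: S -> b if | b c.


Common prefix: 'b'
Factored: S -> b S', S' -> if | c


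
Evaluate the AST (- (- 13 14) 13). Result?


Evaluate inner: (- 13 14) = -1
Evaluate root: (- -1 13) = -14
Result: -14


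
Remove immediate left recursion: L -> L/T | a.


Left-recursive alternatives: L/T; non-recursive: a
Introduce L': L -> aL', L' -> /TL' | ε


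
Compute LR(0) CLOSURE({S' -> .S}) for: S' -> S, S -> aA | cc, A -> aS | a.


Start: S' -> .S
For each item with dot before a nonterminal B, add B -> .γ for every B-production
Closure: [S' -> .S, S -> .aA, S -> .cc]


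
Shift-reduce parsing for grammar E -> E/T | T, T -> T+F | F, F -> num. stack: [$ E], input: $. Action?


start symbol E on stack, input exhausted
Action: accept


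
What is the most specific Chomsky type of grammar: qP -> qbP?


LHS has context (more than one symbol) and |LHS| ≤ |RHS|
Classification: Type 1 (Context-Sensitive)


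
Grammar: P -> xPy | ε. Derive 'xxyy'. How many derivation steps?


Derivation: P => xPy => xxPyy => xxyy
Steps: 3


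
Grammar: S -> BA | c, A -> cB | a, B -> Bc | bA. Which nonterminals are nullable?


A nonterminal is nullable iff some alternative derives ε (directly, or every symbol in it is nullable)
Nullable: {}


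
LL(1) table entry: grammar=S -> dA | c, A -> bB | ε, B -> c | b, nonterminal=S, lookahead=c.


For [S, c]: 'c' ∈ FIRST(c)
Entry: S -> c


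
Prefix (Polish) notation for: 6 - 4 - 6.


left-to-right (same/higher precedence on left): tree is (- (- 6 4) 6)
Prefix: - - 6 4 6


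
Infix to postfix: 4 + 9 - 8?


Left to right (same or higher precedence on left)
Postfix: 4 9 + 8 -


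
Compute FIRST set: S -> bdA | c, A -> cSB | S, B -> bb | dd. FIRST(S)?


Per alternative of S: FIRST(bdA) = {b}; FIRST(c) = {c}
FIRST(S) = {b, c}


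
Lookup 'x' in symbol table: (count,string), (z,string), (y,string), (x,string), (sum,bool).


Lookup 'x' → type string


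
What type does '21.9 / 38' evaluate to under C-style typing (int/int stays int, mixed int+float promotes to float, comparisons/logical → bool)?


Operand types: float / int
Rule: mixed int/float promotes to float; int/int stays int
Result type: float


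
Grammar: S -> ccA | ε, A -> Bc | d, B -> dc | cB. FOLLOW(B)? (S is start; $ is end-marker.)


$ ∈ FOLLOW(S). For each A -> αBβ: add FIRST(β)\{ε} to FOLLOW(B); if β nullable, add FOLLOW(A).
FOLLOW(B) = {c}


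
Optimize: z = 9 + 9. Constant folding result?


9 + 9 = 18 at compile time
Optimized: z = 18


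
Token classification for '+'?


Pattern: operator symbol
Type: OPERATOR


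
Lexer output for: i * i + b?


Scan left to right, longest-match per lexeme
Tokens: ID(i), OP(*), ID(i), OP(+), ID(b)


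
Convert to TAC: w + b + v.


Break into single-operator statements:
t1 = w + b
t2 = t1 + v


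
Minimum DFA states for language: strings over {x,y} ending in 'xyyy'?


Track the longest suffix of input matching a prefix of 'xyyy': 5 classes (prefixes of length 0..4)
Minimal DFA: 5 states


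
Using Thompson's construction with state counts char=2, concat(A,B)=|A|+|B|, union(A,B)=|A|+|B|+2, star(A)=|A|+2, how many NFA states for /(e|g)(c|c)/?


Syntax tree has 4 char leaf(s), 2 union(s), 0 star(s)
chars contribute 4×2 = 8; each union adds +2; each star adds +2
Total: 8 + 4 + 0 = 12 states


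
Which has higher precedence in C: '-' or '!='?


'-' is additive (level 9); '!=' is equality (level 6)
Higher level binds tighter
'-' has higher precedence than '!='


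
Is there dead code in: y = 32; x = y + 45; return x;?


y is read by x's definition; x is returned
No dead code


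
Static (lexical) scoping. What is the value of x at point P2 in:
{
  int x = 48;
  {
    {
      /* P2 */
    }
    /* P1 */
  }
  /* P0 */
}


P2's block does not declare x; resolves to the enclosing declaration at depth 0
x = 48


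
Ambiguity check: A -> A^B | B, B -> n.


precedence layered via separate nonterminal B: deterministic
Unambiguous


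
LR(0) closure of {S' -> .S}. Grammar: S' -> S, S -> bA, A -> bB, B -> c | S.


Start: S' -> .S
For each item with dot before a nonterminal B, add B -> .γ for every B-production
Closure: [S' -> .S, S -> .bA]


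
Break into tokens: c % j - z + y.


Scan left to right, longest-match per lexeme
Tokens: ID(c), OP(%), ID(j), OP(-), ID(z), OP(+), ID(y)


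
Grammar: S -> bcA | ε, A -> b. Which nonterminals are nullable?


A nonterminal is nullable iff some alternative derives ε (directly, or every symbol in it is nullable)
Nullable: {S}


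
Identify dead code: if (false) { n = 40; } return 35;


condition is constant false, so the whole block is unreachable
Dead: 'if (false) { n = 40; }'


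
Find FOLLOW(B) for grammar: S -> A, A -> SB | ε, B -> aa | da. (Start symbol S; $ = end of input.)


$ ∈ FOLLOW(S). For each A -> αBβ: add FIRST(β)\{ε} to FOLLOW(B); if β nullable, add FOLLOW(A).
FOLLOW(B) = {$, a, d}


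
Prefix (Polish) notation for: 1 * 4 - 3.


left-to-right (same/higher precedence on left): tree is (- (* 1 4) 3)
Prefix: - * 1 4 3


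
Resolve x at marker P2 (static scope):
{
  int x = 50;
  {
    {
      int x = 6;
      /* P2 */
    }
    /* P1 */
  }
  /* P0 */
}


x declared in the same block as P2
x = 6


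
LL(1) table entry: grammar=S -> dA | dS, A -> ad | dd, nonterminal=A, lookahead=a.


For [A, a]: 'a' ∈ FIRST(ad)
Entry: A -> ad


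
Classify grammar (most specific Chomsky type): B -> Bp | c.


Left-linear: every RHS is a terminal or one nonterminal followed by a terminal
Classification: Type 3 (Regular)


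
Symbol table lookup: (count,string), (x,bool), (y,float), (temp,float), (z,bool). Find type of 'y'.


Lookup 'y' → type float


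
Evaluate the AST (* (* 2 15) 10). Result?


Evaluate inner: (* 2 15) = 30
Evaluate root: (* 30 10) = 300
Result: 300


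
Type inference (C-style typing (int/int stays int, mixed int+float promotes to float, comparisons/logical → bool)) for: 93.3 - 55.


Operand types: float - int
Rule: mixed int/float promotes to float; int/int stays int
Result type: float


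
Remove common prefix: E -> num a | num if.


Common prefix: 'num'
Factored: E -> num E', E' -> a | if


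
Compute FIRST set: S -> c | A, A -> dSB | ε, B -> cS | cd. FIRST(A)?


Per alternative of A: FIRST(dSB) = {d}; FIRST(ε) = {ε}
FIRST(A) = {d, ε}


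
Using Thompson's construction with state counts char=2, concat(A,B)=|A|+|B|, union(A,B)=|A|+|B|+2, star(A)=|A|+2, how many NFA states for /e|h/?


Syntax tree has 2 char leaf(s), 1 union(s), 0 star(s)
chars contribute 2×2 = 4; each union adds +2; each star adds +2
Total: 4 + 2 + 0 = 6 states


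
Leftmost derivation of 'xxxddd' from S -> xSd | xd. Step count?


Derivation: S => xSd => xxSdd => xxxddd
Steps: 3


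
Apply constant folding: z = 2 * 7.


2 * 7 = 14 at compile time
Optimized: z = 14


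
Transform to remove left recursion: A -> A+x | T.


Left-recursive alternatives: A+x; non-recursive: T
Introduce A': A -> TA', A' -> +xA' | ε


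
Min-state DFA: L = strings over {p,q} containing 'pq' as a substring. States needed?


KMP-style automaton: 2 progress states + 1 absorbing accept = 3
Minimal DFA: 3 states


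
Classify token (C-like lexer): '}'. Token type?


Pattern: delimiter/punctuation
Type: PUNCTUATION


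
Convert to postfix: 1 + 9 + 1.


Left to right (same or higher precedence on left)
Postfix: 1 9 + 1 +


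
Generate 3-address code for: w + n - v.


Break into single-operator statements:
t1 = w + n
t2 = t1 - v


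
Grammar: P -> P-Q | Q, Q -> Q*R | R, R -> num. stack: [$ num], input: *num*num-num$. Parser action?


'num' on top is the handle for R -> num
Action: reduce (R -> num)


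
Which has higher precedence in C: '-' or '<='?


'-' is additive (level 9); '<=' is relational (level 7)
Higher level binds tighter
'-' has higher precedence than '<='


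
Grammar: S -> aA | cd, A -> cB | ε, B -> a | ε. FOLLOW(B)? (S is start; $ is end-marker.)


$ ∈ FOLLOW(S). For each A -> αBβ: add FIRST(β)\{ε} to FOLLOW(B); if β nullable, add FOLLOW(A).
FOLLOW(B) = {$}


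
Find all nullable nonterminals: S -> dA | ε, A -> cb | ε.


A nonterminal is nullable iff some alternative derives ε (directly, or every symbol in it is nullable)
Nullable: {A, S}


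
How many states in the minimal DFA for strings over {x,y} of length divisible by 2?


Track length mod 2: states 0..1, accept at 0
Minimal DFA: 2 states


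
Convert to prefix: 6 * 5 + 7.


left-to-right (same/higher precedence on left): tree is (+ (* 6 5) 7)
Prefix: + * 6 5 7


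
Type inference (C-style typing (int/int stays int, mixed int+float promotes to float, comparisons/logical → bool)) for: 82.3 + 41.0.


Operand types: float + float
Rule: mixed int/float promotes to float; int/int stays int
Result type: float


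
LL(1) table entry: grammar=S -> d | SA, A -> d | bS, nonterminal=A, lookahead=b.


For [A, b]: 'b' ∈ FIRST(bS)
Entry: A -> bS


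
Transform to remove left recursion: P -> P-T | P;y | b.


Left-recursive alternatives: P-T, P;y; non-recursive: b
Introduce P': P -> bP', P' -> -TP' | ;yP' | ε


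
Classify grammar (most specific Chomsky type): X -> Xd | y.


Left-linear: every RHS is a terminal or one nonterminal followed by a terminal
Classification: Type 3 (Regular)


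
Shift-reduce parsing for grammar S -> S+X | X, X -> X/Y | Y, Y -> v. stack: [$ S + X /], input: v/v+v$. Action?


no handle; shift 'v'
Action: shift


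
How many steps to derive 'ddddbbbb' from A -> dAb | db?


Derivation: A => dAb => ddAbb => dddAbbb => ddddbbbb
Steps: 4


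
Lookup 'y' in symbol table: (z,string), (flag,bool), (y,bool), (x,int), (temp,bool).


Lookup 'y' → type bool


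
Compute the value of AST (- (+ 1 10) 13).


Evaluate inner: (+ 1 10) = 11
Evaluate root: (- 11 13) = -2
Result: -2


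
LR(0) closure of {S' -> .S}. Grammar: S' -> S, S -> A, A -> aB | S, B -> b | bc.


Start: S' -> .S
For each item with dot before a nonterminal B, add B -> .γ for every B-production
Closure: [S' -> .S, S -> .A, A -> .aB, A -> .S]


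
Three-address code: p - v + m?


Break into single-operator statements:
t1 = p - v
t2 = t1 + m


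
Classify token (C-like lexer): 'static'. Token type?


Pattern: reserved word
Type: KEYWORD


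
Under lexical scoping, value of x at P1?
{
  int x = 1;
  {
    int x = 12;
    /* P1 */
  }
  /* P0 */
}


x declared in the same block as P1
x = 12


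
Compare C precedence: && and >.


'>' is relational (level 7); '&&' is logical AND (level 2)
Higher level binds tighter
'>' has higher precedence than '&&'


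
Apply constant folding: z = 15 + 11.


15 + 11 = 26 at compile time
Optimized: z = 26


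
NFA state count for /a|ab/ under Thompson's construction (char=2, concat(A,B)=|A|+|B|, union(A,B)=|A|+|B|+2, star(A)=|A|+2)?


Syntax tree has 3 char leaf(s), 1 union(s), 0 star(s)
chars contribute 3×2 = 6; each union adds +2; each star adds +2
Total: 6 + 2 + 0 = 8 states


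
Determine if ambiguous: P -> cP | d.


right-linear, alternatives start with distinct terminals 'c' vs 'd': unique leftmost derivation
Unambiguous


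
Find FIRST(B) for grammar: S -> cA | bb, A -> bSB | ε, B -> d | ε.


Per alternative of B: FIRST(d) = {d}; FIRST(ε) = {ε}
FIRST(B) = {d, ε}


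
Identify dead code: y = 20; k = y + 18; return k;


y is read by k's definition; k is returned
No dead code


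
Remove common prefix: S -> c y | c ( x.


Common prefix: 'c'
Factored: S -> c S', S' -> y | ( x


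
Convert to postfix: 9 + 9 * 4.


* has higher precedence, evaluate 9*4 first
Postfix: 9 9 4 * +


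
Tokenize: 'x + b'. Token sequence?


Scan left to right, longest-match per lexeme
Tokens: ID(x), OP(+), ID(b)


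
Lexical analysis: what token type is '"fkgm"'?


Pattern: double-quoted sequence
Type: STRING_LITERAL


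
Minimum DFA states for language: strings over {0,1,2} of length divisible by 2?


Track length mod 2: states 0..1, accept at 0
Minimal DFA: 2 states


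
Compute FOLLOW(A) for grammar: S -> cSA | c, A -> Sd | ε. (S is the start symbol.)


$ ∈ FOLLOW(S). For each A -> αBβ: add FIRST(β)\{ε} to FOLLOW(B); if β nullable, add FOLLOW(A).
FOLLOW(A) = {$, c, d}


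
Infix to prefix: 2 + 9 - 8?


left-to-right (same/higher precedence on left): tree is (- (+ 2 9) 8)
Prefix: - + 2 9 8


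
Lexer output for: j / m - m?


Scan left to right, longest-match per lexeme
Tokens: ID(j), OP(/), ID(m), OP(-), ID(m)


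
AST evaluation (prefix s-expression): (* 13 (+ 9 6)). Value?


Evaluate inner: (+ 9 6) = 15
Evaluate root: (* 13 15) = 195
Result: 195


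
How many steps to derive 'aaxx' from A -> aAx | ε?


Derivation: A => aAx => aaAxx => aaxx
Steps: 3


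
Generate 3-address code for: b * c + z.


Break into single-operator statements:
t1 = b * c
t2 = t1 + z


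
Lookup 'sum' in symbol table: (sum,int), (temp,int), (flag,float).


Lookup 'sum' → type int


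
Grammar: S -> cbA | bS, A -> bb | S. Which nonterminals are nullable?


A nonterminal is nullable iff some alternative derives ε (directly, or every symbol in it is nullable)
Nullable: {}


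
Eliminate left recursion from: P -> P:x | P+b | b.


Left-recursive alternatives: P:x, P+b; non-recursive: b
Introduce P': P -> bP', P' -> :xP' | +bP' | ε


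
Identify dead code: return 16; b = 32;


statement follows a return and is unreachable
Dead: 'b = 32'


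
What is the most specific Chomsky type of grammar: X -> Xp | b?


Left-linear: every RHS is a terminal or one nonterminal followed by a terminal
Classification: Type 3 (Regular)


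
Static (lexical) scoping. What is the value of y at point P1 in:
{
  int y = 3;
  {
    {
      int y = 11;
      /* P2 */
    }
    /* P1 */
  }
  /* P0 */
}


P1's block does not declare y; resolves to the enclosing declaration at depth 0
y = 3


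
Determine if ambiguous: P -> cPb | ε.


balanced c^n…b^n: each string has a unique parse
Unambiguous


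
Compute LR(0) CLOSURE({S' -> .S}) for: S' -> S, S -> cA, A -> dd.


Start: S' -> .S
For each item with dot before a nonterminal B, add B -> .γ for every B-production
Closure: [S' -> .S, S -> .cA]


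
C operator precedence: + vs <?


'+' is additive (level 9); '<' is relational (level 7)
Higher level binds tighter
'+' has higher precedence than '<'


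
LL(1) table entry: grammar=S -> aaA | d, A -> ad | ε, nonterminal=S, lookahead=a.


For [S, a]: 'a' ∈ FIRST(aaA)
Entry: S -> aaA


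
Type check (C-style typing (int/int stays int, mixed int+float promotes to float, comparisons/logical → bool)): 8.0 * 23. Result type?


Operand types: float * int
Rule: mixed int/float promotes to float; int/int stays int
Result type: float


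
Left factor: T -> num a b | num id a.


Common prefix: 'num'
Factored: T -> num T', T' -> a b | id a


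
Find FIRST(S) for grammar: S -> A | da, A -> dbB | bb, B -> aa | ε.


Per alternative of S: FIRST(A) = {b, d}; FIRST(da) = {d}
FIRST(S) = {b, d}


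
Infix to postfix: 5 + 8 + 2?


Left to right (same or higher precedence on left)
Postfix: 5 8 + 2 +


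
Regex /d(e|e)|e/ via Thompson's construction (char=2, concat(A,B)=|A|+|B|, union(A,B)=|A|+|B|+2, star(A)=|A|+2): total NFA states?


Syntax tree has 4 char leaf(s), 2 union(s), 0 star(s)
chars contribute 4×2 = 8; each union adds +2; each star adds +2
Total: 8 + 4 + 0 = 12 states


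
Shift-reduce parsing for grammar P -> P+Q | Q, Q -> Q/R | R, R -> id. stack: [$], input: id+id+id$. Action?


no handle on stack; shift 'id'
Action: shift


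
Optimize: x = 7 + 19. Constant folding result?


7 + 19 = 26 at compile time
Optimized: x = 26


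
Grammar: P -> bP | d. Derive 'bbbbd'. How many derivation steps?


Derivation: P => bP => bbP => bbbP => bbbbP => bbbbd
Steps: 5


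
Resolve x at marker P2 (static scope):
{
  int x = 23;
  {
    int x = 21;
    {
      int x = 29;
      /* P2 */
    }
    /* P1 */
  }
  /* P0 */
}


x declared in the same block as P2
x = 29


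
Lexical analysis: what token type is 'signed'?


Pattern: reserved word
Type: KEYWORD


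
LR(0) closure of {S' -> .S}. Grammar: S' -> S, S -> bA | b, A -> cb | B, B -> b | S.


Start: S' -> .S
For each item with dot before a nonterminal B, add B -> .γ for every B-production
Closure: [S' -> .S, S -> .bA, S -> .b]


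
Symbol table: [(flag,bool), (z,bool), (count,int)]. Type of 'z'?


Lookup 'z' → type bool


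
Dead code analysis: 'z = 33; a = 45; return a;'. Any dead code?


z is assigned but never read
Dead: 'z = 33'


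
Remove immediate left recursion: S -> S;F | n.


Left-recursive alternatives: S;F; non-recursive: n
Introduce S': S -> nS', S' -> ;FS' | ε


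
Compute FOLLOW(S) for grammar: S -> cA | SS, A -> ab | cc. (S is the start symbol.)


$ ∈ FOLLOW(S). For each A -> αBβ: add FIRST(β)\{ε} to FOLLOW(B); if β nullable, add FOLLOW(A).
FOLLOW(S) = {$, c}


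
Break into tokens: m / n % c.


Scan left to right, longest-match per lexeme
Tokens: ID(m), OP(/), ID(n), OP(%), ID(c)


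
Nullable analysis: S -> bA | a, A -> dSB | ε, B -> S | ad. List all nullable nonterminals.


A nonterminal is nullable iff some alternative derives ε (directly, or every symbol in it is nullable)
Nullable: {A}


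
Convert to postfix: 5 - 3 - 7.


Left to right (same or higher precedence on left)
Postfix: 5 3 - 7 -


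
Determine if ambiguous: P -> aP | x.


right-linear, alternatives start with distinct terminals 'a' vs 'x': unique leftmost derivation
Unambiguous


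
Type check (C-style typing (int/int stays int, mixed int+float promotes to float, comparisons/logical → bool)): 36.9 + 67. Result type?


Operand types: float + int
Rule: mixed int/float promotes to float; int/int stays int
Result type: float


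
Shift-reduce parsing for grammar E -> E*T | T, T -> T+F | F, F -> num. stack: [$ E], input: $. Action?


start symbol E on stack, input exhausted
Action: accept


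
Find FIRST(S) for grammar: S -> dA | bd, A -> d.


Per alternative of S: FIRST(dA) = {d}; FIRST(bd) = {b}
FIRST(S) = {b, d}


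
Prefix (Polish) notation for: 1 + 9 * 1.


'*' binds tighter: tree is (+ 1 (* 9 1))
Prefix: + 1 * 9 1


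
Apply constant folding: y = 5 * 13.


5 * 13 = 65 at compile time
Optimized: y = 65


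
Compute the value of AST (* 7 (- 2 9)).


Evaluate inner: (- 2 9) = -7
Evaluate root: (* 7 -7) = -49
Result: -49


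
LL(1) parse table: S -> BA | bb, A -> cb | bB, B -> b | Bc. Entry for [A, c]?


For [A, c]: 'c' ∈ FIRST(cb)
Entry: A -> cb


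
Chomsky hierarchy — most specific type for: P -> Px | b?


Left-linear: every RHS is a terminal or one nonterminal followed by a terminal
Classification: Type 3 (Regular)


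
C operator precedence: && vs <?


'<' is relational (level 7); '&&' is logical AND (level 2)
Higher level binds tighter
'<' has higher precedence than '&&'


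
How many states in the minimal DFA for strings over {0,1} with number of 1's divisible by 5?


Track (count of 1) mod 5: states 0..4, accept at 0
Minimal DFA: 5 states


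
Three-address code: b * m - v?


Break into single-operator statements:
t1 = b * m
t2 = t1 - v


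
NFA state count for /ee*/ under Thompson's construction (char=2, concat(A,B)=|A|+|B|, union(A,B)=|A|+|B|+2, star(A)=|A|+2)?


Syntax tree has 2 char leaf(s), 0 union(s), 1 star(s)
chars contribute 2×2 = 4; each union adds +2; each star adds +2
Total: 4 + 0 + 2 = 6 states


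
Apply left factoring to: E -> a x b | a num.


Common prefix: 'a'
Factored: E -> a E', E' -> x b | num


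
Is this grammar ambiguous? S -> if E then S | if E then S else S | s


dangling else: 'if E then if E then s else s' parses two ways
Ambiguous


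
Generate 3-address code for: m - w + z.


Break into single-operator statements:
t1 = m - w
t2 = t1 + z


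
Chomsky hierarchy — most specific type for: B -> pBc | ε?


Single nonterminal LHS, but p^n c^n is not regular
Classification: Type 2 (Context-Free)


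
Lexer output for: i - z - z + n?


Scan left to right, longest-match per lexeme
Tokens: ID(i), OP(-), ID(z), OP(-), ID(z), OP(+), ID(n)


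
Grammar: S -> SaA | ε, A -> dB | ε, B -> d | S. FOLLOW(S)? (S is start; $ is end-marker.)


$ ∈ FOLLOW(S). For each A -> αBβ: add FIRST(β)\{ε} to FOLLOW(B); if β nullable, add FOLLOW(A).
FOLLOW(S) = {$, a}


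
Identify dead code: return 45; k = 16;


statement follows a return and is unreachable
Dead: 'k = 16'


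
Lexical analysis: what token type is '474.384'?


Pattern: digits with a decimal point
Type: FLOAT_LITERAL


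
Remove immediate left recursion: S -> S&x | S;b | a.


Left-recursive alternatives: S&x, S;b; non-recursive: a
Introduce S': S -> aS', S' -> &xS' | ;bS' | ε


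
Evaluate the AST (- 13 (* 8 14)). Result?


Evaluate inner: (* 8 14) = 112
Evaluate root: (- 13 112) = -99
Result: -99


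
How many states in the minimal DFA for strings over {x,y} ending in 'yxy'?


Track the longest suffix of input matching a prefix of 'yxy': 4 classes (prefixes of length 0..3)
Minimal DFA: 4 states


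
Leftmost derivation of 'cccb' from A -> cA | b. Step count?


Derivation: A => cA => ccA => cccA => cccb
Steps: 4


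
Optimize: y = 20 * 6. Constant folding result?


20 * 6 = 120 at compile time
Optimized: y = 120


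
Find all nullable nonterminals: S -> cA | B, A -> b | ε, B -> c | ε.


A nonterminal is nullable iff some alternative derives ε (directly, or every symbol in it is nullable)
Nullable: {A, B, S}


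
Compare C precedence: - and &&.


'-' is additive (level 9); '&&' is logical AND (level 2)
Higher level binds tighter
'-' has higher precedence than '&&'


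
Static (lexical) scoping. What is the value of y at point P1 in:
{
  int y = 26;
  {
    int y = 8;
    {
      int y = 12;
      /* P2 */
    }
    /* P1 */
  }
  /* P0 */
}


y declared in the same block as P1
y = 8


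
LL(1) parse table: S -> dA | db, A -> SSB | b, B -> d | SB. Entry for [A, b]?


For [A, b]: 'b' ∈ FIRST(b)
Entry: A -> b


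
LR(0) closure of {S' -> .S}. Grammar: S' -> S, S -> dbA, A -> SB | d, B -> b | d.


Start: S' -> .S
For each item with dot before a nonterminal B, add B -> .γ for every B-production
Closure: [S' -> .S, S -> .dbA]


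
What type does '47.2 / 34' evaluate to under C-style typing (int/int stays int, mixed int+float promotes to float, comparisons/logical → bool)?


Operand types: float / int
Rule: mixed int/float promotes to float; int/int stays int
Result type: float


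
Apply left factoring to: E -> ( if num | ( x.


Common prefix: '('
Factored: E -> ( E', E' -> if num | x


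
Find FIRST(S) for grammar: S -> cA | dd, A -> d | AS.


Per alternative of S: FIRST(cA) = {c}; FIRST(dd) = {d}
FIRST(S) = {c, d}


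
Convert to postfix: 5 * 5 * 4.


Left to right (same or higher precedence on left)
Postfix: 5 5 * 4 *


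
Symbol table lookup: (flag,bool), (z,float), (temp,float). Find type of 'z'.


Lookup 'z' → type float


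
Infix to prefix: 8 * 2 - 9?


left-to-right (same/higher precedence on left): tree is (- (* 8 2) 9)
Prefix: - * 8 2 9


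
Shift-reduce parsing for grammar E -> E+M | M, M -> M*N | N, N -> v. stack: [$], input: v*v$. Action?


no handle on stack; shift 'v'
Action: shift


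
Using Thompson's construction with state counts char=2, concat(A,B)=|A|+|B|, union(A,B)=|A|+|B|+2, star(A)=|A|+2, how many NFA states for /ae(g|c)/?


Syntax tree has 4 char leaf(s), 1 union(s), 0 star(s)
chars contribute 4×2 = 8; each union adds +2; each star adds +2
Total: 8 + 2 + 0 = 10 states


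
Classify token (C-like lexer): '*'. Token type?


Pattern: operator symbol
Type: OPERATOR


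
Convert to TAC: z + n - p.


Break into single-operator statements:
t1 = z + n
t2 = t1 - p


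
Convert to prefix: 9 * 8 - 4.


left-to-right (same/higher precedence on left): tree is (- (* 9 8) 4)
Prefix: - * 9 8 4


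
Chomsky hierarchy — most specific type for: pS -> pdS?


LHS has context (more than one symbol) and |LHS| ≤ |RHS|
Classification: Type 1 (Context-Sensitive)


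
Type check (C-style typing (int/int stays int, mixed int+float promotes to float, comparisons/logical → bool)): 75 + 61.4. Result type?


Operand types: int + float
Rule: mixed int/float promotes to float; int/int stays int
Result type: float


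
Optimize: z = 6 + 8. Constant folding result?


6 + 8 = 14 at compile time
Optimized: z = 14


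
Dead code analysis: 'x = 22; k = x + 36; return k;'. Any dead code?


x is read by k's definition; k is returned
No dead code


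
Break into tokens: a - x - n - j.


Scan left to right, longest-match per lexeme
Tokens: ID(a), OP(-), ID(x), OP(-), ID(n), OP(-), ID(j)


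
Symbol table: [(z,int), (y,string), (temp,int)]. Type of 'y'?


Lookup 'y' → type string


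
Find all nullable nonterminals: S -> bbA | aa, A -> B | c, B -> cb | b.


A nonterminal is nullable iff some alternative derives ε (directly, or every symbol in it is nullable)
Nullable: {}


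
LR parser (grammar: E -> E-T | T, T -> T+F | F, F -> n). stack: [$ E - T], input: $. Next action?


handle 'E-T' on top; lookahead ∈ FOLLOW(E) = {-, $}
Action: reduce (E -> E-T)


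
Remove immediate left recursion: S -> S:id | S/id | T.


Left-recursive alternatives: S:id, S/id; non-recursive: T
Introduce S': S -> TS', S' -> :idS' | /idS' | ε


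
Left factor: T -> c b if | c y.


Common prefix: 'c'
Factored: T -> c T', T' -> b if | y


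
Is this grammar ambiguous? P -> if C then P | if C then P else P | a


dangling else: 'if C then if C then a else a' parses two ways
Ambiguous


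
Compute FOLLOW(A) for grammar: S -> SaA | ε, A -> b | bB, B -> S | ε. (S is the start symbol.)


$ ∈ FOLLOW(S). For each A -> αBβ: add FIRST(β)\{ε} to FOLLOW(B); if β nullable, add FOLLOW(A).
FOLLOW(A) = {$, a}


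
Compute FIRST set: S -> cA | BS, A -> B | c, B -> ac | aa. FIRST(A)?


Per alternative of A: FIRST(B) = {a}; FIRST(c) = {c}
FIRST(A) = {a, c}


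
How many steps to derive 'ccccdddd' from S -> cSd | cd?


Derivation: S => cSd => ccSdd => cccSddd => ccccdddd
Steps: 4


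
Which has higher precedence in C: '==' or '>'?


'>' is relational (level 7); '==' is equality (level 6)
Higher level binds tighter
'>' has higher precedence than '=='


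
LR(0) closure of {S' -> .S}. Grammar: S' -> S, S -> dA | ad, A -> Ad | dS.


Start: S' -> .S
For each item with dot before a nonterminal B, add B -> .γ for every B-production
Closure: [S' -> .S, S -> .dA, S -> .ad]


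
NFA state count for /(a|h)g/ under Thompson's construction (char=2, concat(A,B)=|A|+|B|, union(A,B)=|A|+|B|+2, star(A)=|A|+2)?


Syntax tree has 3 char leaf(s), 1 union(s), 0 star(s)
chars contribute 3×2 = 6; each union adds +2; each star adds +2
Total: 6 + 2 + 0 = 8 states


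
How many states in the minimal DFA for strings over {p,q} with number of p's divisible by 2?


Track (count of p) mod 2: states 0..1, accept at 0
Minimal DFA: 2 states


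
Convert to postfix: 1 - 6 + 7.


Left to right (same or higher precedence on left)
Postfix: 1 6 - 7 +


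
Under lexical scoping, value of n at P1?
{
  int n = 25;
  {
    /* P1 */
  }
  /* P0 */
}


P1's block does not declare n; resolves to the enclosing declaration at depth 0
n = 25


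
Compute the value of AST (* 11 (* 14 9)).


Evaluate inner: (* 14 9) = 126
Evaluate root: (* 11 126) = 1386
Result: 1386


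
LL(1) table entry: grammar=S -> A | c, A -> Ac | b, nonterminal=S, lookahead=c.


For [S, c]: 'c' ∈ FIRST(c)
Entry: S -> c


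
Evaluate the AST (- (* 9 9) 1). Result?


Evaluate inner: (* 9 9) = 81
Evaluate root: (- 81 1) = 80
Result: 80


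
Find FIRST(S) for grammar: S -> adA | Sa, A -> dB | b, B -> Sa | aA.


Per alternative of S: FIRST(adA) = {a}; FIRST(Sa) = {a}
FIRST(S) = {a}


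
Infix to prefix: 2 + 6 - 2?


left-to-right (same/higher precedence on left): tree is (- (+ 2 6) 2)
Prefix: - + 2 6 2


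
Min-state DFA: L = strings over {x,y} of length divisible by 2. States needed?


Track length mod 2: states 0..1, accept at 0
Minimal DFA: 2 states


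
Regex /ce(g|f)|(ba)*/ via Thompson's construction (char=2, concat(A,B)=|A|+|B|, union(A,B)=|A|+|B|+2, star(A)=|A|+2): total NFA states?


Syntax tree has 6 char leaf(s), 2 union(s), 1 star(s)
chars contribute 6×2 = 12; each union adds +2; each star adds +2
Total: 12 + 4 + 2 = 18 states


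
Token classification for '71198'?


Pattern: digits only
Type: INTEGER_LITERAL


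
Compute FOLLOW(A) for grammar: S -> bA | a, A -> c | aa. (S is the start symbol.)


$ ∈ FOLLOW(S). For each A -> αBβ: add FIRST(β)\{ε} to FOLLOW(B); if β nullable, add FOLLOW(A).
FOLLOW(A) = {$}


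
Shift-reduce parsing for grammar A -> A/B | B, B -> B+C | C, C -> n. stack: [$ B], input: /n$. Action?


lookahead ∉ {+} so B won't extend; reduce A -> B
Action: reduce (A -> B)


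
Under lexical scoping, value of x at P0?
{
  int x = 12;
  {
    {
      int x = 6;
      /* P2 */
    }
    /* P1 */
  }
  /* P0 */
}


x declared in the same block as P0
x = 12


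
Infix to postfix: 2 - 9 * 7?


* has higher precedence, evaluate 9*7 first
Postfix: 2 9 7 * -


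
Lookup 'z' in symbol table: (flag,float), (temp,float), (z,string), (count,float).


Lookup 'z' → type string


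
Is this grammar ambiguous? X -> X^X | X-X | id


'id^id-id' has two parse trees (no precedence encoded between ^ and -)
Ambiguous


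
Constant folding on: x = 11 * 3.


11 * 3 = 33 at compile time
Optimized: x = 33


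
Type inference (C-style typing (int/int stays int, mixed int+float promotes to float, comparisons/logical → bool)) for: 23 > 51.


Operand types: int > int
Rule: comparison yields bool
Result type: bool


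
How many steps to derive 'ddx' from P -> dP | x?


Derivation: P => dP => ddP => ddx
Steps: 3


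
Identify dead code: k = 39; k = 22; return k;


first assignment to k is overwritten before any read
Dead: 'k = 39'


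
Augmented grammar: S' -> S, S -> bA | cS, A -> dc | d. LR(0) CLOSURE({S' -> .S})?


Start: S' -> .S
For each item with dot before a nonterminal B, add B -> .γ for every B-production
Closure: [S' -> .S, S -> .bA, S -> .cS]


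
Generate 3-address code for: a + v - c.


Break into single-operator statements:
t1 = a + v
t2 = t1 - c


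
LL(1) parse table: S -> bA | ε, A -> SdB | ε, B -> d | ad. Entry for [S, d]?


For [S, d]: ε is nullable and 'd' ∈ FOLLOW(S)
Entry: S -> ε


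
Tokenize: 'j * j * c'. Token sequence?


Scan left to right, longest-match per lexeme
Tokens: ID(j), OP(*), ID(j), OP(*), ID(c)


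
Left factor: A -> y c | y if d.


Common prefix: 'y'
Factored: A -> y A', A' -> c | if d


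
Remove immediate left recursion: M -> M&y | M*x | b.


Left-recursive alternatives: M&y, M*x; non-recursive: b
Introduce M': M -> bM', M' -> &yM' | *xM' | ε


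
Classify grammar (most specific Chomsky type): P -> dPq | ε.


Single nonterminal LHS, but d^n q^n is not regular
Classification: Type 2 (Context-Free)


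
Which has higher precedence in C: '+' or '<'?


'+' is additive (level 9); '<' is relational (level 7)
Higher level binds tighter
'+' has higher precedence than '<'


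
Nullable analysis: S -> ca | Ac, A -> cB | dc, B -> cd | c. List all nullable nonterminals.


A nonterminal is nullable iff some alternative derives ε (directly, or every symbol in it is nullable)
Nullable: {}


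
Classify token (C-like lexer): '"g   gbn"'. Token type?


Pattern: double-quoted sequence
Type: STRING_LITERAL


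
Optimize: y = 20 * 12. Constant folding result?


20 * 12 = 240 at compile time
Optimized: y = 240


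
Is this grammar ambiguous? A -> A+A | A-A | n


'n+n-n' has two parse trees (no precedence encoded between + and -)
Ambiguous


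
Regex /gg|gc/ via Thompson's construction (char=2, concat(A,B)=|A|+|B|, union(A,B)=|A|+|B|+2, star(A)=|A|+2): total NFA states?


Syntax tree has 4 char leaf(s), 1 union(s), 0 star(s)
chars contribute 4×2 = 8; each union adds +2; each star adds +2
Total: 8 + 2 + 0 = 10 states


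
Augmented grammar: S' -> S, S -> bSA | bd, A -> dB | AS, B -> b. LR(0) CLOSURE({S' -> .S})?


Start: S' -> .S
For each item with dot before a nonterminal B, add B -> .γ for every B-production
Closure: [S' -> .S, S -> .bSA, S -> .bd]


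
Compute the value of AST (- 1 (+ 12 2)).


Evaluate inner: (+ 12 2) = 14
Evaluate root: (- 1 14) = -13
Result: -13


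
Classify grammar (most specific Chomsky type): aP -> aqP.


LHS has context (more than one symbol) and |LHS| ≤ |RHS|
Classification: Type 1 (Context-Sensitive)


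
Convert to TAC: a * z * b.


Break into single-operator statements:
t1 = a * z
t2 = t1 * b


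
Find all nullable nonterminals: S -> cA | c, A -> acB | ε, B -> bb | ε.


A nonterminal is nullable iff some alternative derives ε (directly, or every symbol in it is nullable)
Nullable: {A, B}


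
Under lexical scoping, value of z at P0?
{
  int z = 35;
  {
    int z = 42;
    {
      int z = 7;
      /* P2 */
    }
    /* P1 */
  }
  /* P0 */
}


z declared in the same block as P0
z = 35


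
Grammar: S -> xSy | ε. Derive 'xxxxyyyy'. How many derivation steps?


Derivation: S => xSy => xxSyy => xxxSyyy => xxxxSyyyy => xxxxyyyy
Steps: 5


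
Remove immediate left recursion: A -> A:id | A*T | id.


Left-recursive alternatives: A:id, A*T; non-recursive: id
Introduce A': A -> idA', A' -> :idA' | *TA' | ε


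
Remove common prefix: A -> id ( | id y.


Common prefix: 'id'
Factored: A -> id A', A' -> ( | y


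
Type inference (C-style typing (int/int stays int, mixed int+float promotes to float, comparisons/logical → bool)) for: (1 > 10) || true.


Operand types: bool || bool
Rule: logical operators take bool operands and yield bool
Result type: bool


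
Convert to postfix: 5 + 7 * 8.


* has higher precedence, evaluate 7*8 first
Postfix: 5 7 8 * +


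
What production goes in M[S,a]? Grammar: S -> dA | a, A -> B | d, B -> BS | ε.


For [S, a]: 'a' ∈ FIRST(a)
Entry: S -> a


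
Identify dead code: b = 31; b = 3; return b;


first assignment to b is overwritten before any read
Dead: 'b = 31'


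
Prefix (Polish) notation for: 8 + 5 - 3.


left-to-right (same/higher precedence on left): tree is (- (+ 8 5) 3)
Prefix: - + 8 5 3


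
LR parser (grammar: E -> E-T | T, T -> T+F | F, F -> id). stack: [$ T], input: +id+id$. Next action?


shift '+' to continue T -> T+F
Action: shift


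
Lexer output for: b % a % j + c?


Scan left to right, longest-match per lexeme
Tokens: ID(b), OP(%), ID(a), OP(%), ID(j), OP(+), ID(c)


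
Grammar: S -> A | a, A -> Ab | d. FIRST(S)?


Per alternative of S: FIRST(A) = {d}; FIRST(a) = {a}
FIRST(S) = {a, d}


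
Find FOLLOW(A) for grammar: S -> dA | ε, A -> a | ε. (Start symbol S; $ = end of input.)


$ ∈ FOLLOW(S). For each A -> αBβ: add FIRST(β)\{ε} to FOLLOW(B); if β nullable, add FOLLOW(A).
FOLLOW(A) = {$}


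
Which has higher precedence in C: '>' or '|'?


'>' is relational (level 7); '|' is bitwise OR (level 3)
Higher level binds tighter
'>' has higher precedence than '|'


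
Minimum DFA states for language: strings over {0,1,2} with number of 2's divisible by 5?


Track (count of 2) mod 5: states 0..4, accept at 0
Minimal DFA: 5 states


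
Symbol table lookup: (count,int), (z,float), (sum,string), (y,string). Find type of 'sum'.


Lookup 'sum' → type string


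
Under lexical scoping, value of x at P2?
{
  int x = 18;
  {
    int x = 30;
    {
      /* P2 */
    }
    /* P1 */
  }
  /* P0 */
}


P2's block does not declare x; resolves to the enclosing declaration at depth 1
x = 30


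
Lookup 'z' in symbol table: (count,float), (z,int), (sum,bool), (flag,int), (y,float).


Lookup 'z' → type int


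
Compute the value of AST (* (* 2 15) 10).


Evaluate inner: (* 2 15) = 30
Evaluate root: (* 30 10) = 300
Result: 300


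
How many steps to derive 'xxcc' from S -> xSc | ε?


Derivation: S => xSc => xxScc => xxcc
Steps: 3


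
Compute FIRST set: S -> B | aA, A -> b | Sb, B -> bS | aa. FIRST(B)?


Per alternative of B: FIRST(bS) = {b}; FIRST(aa) = {a}
FIRST(B) = {a, b}
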